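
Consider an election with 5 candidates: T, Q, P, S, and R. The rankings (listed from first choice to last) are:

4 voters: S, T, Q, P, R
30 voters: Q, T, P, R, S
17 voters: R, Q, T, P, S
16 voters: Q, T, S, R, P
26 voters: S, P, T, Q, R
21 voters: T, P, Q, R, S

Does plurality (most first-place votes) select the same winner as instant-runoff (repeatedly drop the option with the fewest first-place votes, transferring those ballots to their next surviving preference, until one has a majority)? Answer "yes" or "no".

yes

Plurality — first-place votes: T 21, Q 46, P 0, S 30, R 17. Winner: Q.
Instant-runoff — R1 T 21, Q 46, P 0, S 30, R 17 (P out); R2 T 21, Q 46, S 30, R 17 (R out); R3 T 21, Q 63, S 30 (Q winner). Winner: Q.
The two methods agree.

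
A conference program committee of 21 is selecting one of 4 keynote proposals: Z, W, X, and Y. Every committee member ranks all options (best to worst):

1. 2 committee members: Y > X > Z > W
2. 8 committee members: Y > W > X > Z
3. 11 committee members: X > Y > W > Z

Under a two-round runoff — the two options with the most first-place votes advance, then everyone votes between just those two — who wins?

Round 1 first-place votes: Z 0, W 0, X 11, Y 10.
X and Y advance.
Runoff: X is preferred to Y by 11 voters; Y by 10.
X wins the runoff.

X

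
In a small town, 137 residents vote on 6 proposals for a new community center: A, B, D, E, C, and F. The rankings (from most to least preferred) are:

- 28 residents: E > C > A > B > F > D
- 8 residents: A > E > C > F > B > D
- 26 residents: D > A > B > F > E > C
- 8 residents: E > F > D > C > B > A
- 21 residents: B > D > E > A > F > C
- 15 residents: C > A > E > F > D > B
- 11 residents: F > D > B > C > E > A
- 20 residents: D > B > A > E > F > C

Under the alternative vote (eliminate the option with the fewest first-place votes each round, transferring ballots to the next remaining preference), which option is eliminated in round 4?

B

Round 1: A 8, B 21, D 46, E 36, C 15, F 11. Eliminate A.
Round 2: B 21, D 46, E 44, C 15, F 11. Eliminate F.
Round 3: B 21, D 57, E 44, C 15. Eliminate C.
Round 4: B 21, D 57, E 59. Eliminate B.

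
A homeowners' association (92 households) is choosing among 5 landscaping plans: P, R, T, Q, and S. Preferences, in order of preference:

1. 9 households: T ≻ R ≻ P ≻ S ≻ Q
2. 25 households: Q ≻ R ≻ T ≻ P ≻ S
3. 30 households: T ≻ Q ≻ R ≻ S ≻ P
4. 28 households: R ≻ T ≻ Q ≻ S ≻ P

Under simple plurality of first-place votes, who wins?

First-place votes: P 0, R 28, T 39, Q 25, S 0.
T has the most first-place votes.

T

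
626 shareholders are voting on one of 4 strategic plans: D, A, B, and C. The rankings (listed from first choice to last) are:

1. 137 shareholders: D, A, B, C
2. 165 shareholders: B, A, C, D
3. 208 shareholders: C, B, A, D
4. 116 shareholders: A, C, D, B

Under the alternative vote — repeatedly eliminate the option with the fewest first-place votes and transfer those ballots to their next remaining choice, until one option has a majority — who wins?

C

Round 1: D 137, A 116, B 165, C 208. Eliminate A.
Round 2: D 137, B 165, C 324. C has a majority.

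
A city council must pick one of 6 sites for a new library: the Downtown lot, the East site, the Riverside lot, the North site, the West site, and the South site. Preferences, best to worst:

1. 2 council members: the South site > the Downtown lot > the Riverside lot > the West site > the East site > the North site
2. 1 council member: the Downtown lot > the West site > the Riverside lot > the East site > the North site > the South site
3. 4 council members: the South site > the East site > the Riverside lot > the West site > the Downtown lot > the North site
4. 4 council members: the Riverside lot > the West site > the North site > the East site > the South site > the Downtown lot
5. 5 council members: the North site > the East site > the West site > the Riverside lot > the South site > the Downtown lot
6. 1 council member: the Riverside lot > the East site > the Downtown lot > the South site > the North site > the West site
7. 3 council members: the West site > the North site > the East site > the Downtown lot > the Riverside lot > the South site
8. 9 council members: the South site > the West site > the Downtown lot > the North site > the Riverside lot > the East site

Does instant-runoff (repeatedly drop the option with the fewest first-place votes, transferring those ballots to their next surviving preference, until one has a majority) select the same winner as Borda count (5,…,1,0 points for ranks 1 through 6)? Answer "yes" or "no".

no

Instant-runoff — R1 the Downtown lot 1, the East site 0, the Riverside lot 5, the North site 5, the West site 3, the South site 15 (the South site winner). Winner: the South site.
Borda — scores: the Downtown lot 53, the East site 61, the Riverside lot 68, the North site 69, the West site 98, the South site 86. Winner: the West site.
The two methods disagree.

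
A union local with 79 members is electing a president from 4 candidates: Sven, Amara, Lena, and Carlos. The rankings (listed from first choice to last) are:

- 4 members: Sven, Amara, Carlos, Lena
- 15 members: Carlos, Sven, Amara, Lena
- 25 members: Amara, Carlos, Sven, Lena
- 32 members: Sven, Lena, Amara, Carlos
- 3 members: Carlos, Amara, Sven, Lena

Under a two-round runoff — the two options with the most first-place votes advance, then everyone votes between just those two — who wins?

Round 1 first-place votes: Sven 36, Amara 25, Lena 0, Carlos 18.
Sven and Amara advance.
Runoff: Sven is preferred to Amara by 51 voters; Amara by 28.
Sven wins the runoff.

Sven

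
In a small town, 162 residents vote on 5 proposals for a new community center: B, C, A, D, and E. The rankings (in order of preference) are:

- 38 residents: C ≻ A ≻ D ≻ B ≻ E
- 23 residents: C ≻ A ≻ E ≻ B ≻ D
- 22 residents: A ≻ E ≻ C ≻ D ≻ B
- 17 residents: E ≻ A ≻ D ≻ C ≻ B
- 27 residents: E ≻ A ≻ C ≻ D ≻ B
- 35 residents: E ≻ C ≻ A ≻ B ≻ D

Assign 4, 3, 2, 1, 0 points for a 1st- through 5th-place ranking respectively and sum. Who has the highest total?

A

B: 38·1 + 23·1 + 22·0 + 17·0 + 27·0 + 35·1 = 96
C: 38·4 + 23·4 + 22·2 + 17·1 + 27·2 + 35·3 = 464
A: 38·3 + 23·3 + 22·4 + 17·3 + 27·3 + 35·2 = 473
D: 38·2 + 23·0 + 22·1 + 17·2 + 27·1 + 35·0 = 159
E: 38·0 + 23·2 + 22·3 + 17·4 + 27·4 + 35·4 = 428
A has the highest Borda score (473).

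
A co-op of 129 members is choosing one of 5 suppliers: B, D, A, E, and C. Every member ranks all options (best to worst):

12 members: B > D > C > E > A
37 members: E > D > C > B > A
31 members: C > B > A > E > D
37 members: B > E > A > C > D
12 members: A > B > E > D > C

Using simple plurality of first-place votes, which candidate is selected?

First-place votes: B 49, D 0, A 12, E 37, C 31.
B has the most first-place votes.

B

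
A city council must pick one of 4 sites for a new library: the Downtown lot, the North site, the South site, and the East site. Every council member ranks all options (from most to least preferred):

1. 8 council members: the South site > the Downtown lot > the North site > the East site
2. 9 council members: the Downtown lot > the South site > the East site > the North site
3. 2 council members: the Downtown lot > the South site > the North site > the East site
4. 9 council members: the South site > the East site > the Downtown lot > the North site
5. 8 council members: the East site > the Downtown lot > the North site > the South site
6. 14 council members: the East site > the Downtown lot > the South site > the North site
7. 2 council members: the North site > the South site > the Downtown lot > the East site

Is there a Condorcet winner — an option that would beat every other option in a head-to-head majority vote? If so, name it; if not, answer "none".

none

Checking pairwise contests:
the East site beats the Downtown lot 31–21.
the Downtown lot beats the North site 50–2.
the Downtown lot beats the South site 33–19.
the South site beats the East site 30–22.
Every option loses at least one head-to-head, so there is no Condorcet winner.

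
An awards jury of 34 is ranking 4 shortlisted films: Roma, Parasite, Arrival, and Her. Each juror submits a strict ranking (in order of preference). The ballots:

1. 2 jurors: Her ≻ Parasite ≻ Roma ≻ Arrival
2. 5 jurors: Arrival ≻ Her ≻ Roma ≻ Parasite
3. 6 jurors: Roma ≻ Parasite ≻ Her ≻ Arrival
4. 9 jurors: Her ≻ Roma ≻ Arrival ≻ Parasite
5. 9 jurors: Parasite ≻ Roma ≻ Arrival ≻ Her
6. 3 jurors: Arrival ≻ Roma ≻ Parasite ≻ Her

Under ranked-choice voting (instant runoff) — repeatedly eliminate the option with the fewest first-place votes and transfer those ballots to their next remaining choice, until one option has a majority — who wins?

Parasite

Round 1: Roma 6, Parasite 9, Arrival 8, Her 11. Eliminate Roma.
Round 2: Parasite 15, Arrival 8, Her 11. Eliminate Arrival.
Round 3: Parasite 18, Her 16. Parasite has a majority.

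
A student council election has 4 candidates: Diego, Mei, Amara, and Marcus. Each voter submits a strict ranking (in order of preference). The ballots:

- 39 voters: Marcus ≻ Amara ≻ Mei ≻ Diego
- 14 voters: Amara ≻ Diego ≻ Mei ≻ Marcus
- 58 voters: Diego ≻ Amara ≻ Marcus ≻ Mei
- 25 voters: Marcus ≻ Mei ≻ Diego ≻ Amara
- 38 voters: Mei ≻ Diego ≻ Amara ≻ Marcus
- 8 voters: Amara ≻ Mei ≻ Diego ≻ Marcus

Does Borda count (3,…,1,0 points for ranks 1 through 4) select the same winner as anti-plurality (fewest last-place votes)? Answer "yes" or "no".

no

Borda — scores: Diego 311, Mei 233, Amara 298, Marcus 250. Winner: Diego.
Anti-plurality — last-place votes: Diego 39, Mei 58, Amara 25, Marcus 60. Winner: Amara.
The two methods disagree.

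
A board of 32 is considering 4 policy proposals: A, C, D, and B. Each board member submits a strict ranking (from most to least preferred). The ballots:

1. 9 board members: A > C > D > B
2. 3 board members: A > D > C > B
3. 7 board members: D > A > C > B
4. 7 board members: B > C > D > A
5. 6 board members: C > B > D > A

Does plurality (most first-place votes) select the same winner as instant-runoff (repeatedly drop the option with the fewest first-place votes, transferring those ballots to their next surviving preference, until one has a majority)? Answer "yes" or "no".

yes

Plurality — first-place votes: A 12, C 6, D 7, B 7. Winner: A.
Instant-runoff — R1 A 12, C 6, D 7, B 7 (C out); R2 A 12, D 7, B 13 (D out); R3 A 19, B 13 (A winner). Winner: A.
The two methods agree.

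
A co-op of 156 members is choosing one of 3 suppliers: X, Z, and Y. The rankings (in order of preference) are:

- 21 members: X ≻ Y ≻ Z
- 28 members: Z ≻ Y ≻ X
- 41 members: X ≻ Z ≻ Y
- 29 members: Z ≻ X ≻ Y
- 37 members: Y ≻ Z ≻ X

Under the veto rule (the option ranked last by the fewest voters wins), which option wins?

Z

Last-place votes: X 65, Z 21, Y 70.
Z is ranked last by the fewest voters, so Z wins.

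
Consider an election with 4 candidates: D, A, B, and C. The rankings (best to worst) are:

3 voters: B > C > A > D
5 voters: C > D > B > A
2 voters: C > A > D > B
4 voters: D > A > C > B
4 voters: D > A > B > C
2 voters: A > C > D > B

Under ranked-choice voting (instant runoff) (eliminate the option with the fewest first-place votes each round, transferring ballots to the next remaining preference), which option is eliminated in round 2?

B

Round 1: D 8, A 2, B 3, C 7. Eliminate A.
Round 2: D 8, B 3, C 9. Eliminate B.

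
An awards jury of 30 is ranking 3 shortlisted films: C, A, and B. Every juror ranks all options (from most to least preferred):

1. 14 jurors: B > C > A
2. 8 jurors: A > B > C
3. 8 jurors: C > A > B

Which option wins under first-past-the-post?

B

First-place votes: C 8, A 8, B 14.
B has the most first-place votes.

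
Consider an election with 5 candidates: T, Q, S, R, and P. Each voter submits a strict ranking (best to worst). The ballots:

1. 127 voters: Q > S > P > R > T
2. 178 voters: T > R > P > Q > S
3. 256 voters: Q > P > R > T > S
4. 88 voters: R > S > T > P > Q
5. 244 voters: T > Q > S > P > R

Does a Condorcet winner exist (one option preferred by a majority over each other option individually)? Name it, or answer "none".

none

Checking pairwise contests:
R beats T 471–422.
T beats Q 510–383.
T beats S 678–215.
Q beats R 627–266.
T beats P 510–383.
Every option loses at least one head-to-head, so there is no Condorcet winner.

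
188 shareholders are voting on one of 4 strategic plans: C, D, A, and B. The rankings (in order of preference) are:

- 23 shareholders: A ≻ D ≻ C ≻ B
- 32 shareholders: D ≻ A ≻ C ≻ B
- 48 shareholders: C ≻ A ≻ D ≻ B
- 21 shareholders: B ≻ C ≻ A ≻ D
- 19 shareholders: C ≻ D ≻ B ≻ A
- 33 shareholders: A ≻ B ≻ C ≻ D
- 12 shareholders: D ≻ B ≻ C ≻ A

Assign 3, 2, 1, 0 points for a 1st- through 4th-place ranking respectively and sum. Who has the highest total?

C: 23·1 + 32·1 + 48·3 + 21·2 + 19·3 + 33·1 + 12·1 = 343
D: 23·2 + 32·3 + 48·1 + 21·0 + 19·2 + 33·0 + 12·3 = 264
A: 23·3 + 32·2 + 48·2 + 21·1 + 19·0 + 33·3 + 12·0 = 349
B: 23·0 + 32·0 + 48·0 + 21·3 + 19·1 + 33·2 + 12·2 = 172
A has the highest Borda score (349).

A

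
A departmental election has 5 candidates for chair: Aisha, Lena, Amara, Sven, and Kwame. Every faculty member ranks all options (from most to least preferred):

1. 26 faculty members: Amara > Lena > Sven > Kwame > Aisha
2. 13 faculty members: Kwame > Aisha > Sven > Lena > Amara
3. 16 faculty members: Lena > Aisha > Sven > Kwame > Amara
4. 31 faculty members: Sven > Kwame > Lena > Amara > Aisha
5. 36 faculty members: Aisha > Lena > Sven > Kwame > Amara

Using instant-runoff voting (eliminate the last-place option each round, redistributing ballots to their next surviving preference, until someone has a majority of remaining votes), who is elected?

Round 1: Aisha 36, Lena 16, Amara 26, Sven 31, Kwame 13. Eliminate Kwame.
Round 2: Aisha 49, Lena 16, Amara 26, Sven 31. Eliminate Lena.
Round 3: Aisha 65, Amara 26, Sven 31. Aisha has a majority.

Aisha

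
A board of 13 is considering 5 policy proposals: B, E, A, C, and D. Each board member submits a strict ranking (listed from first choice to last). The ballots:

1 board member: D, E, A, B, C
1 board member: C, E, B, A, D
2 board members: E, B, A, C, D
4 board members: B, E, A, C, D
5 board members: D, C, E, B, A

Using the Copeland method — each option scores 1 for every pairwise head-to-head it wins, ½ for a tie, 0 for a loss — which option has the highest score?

B: beats A, C, and D; loses to E → score 3.
E: beats B, A, C, and D → score 4.
A: beats C and D; loses to B and E → score 2.
C: beats D; loses to B, E, and A → score 1.
D: loses to B, E, A, and C → score 0.
E has the best pairwise record.

E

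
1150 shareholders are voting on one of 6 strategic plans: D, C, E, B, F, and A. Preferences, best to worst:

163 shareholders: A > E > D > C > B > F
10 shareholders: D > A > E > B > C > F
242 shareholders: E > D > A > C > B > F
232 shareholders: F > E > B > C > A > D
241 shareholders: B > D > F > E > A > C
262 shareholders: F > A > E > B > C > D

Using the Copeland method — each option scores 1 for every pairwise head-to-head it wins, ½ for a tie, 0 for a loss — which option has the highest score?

E

D: beats C and F; loses to E, B, and A → score 2.
C: loses to D, E, B, F, and A → score 0.
E: beats D, C, B, and A; loses to F → score 4.
B: beats D, C, and F; loses to E and A → score 3.
F: beats C, E, and A; loses to D and B → score 3.
A: beats D, C, and B; loses to E and F → score 3.
E has the best pairwise record.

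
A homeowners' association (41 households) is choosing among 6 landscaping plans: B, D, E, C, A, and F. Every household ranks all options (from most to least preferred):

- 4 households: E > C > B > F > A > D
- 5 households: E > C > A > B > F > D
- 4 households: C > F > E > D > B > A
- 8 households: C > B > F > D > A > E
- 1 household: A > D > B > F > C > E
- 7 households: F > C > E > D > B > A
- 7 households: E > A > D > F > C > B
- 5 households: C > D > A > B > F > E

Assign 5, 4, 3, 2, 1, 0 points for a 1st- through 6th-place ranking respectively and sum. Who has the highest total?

C

B: 4·3 + 5·2 + 4·1 + 8·4 + 1·3 + 7·1 + 7·0 + 5·2 = 78
D: 4·0 + 5·0 + 4·2 + 8·2 + 1·4 + 7·2 + 7·3 + 5·4 = 83
E: 4·5 + 5·5 + 4·3 + 8·0 + 1·0 + 7·3 + 7·5 + 5·0 = 113
C: 4·4 + 5·4 + 4·5 + 8·5 + 1·1 + 7·4 + 7·1 + 5·5 = 157
A: 4·1 + 5·3 + 4·0 + 8·1 + 1·5 + 7·0 + 7·4 + 5·3 = 75
F: 4·2 + 5·1 + 4·4 + 8·3 + 1·2 + 7·5 + 7·2 + 5·1 = 109
C has the highest Borda score (157).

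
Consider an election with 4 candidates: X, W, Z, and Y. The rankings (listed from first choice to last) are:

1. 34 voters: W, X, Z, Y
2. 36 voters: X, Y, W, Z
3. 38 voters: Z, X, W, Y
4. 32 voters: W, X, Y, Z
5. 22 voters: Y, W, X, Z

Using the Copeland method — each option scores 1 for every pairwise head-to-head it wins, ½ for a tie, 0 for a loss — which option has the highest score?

X: beats Z and Y; loses to W → score 2.
W: beats X, Z, and Y → score 3.
Z: loses to X, W, and Y → score 0.
Y: beats Z; loses to X and W → score 1.
W has the best pairwise record.

W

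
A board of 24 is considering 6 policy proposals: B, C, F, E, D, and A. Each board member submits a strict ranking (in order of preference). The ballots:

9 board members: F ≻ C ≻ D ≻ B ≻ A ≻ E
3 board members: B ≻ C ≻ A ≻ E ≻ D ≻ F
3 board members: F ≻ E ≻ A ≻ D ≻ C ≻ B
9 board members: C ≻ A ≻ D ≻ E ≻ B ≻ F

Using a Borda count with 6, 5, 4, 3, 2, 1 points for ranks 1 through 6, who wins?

C

B: 9·3 + 3·6 + 3·1 + 9·2 = 66
C: 9·5 + 3·5 + 3·2 + 9·6 = 120
F: 9·6 + 3·1 + 3·6 + 9·1 = 84
E: 9·1 + 3·3 + 3·5 + 9·3 = 60
D: 9·4 + 3·2 + 3·3 + 9·4 = 87
A: 9·2 + 3·4 + 3·4 + 9·5 = 87
C has the highest Borda score (120).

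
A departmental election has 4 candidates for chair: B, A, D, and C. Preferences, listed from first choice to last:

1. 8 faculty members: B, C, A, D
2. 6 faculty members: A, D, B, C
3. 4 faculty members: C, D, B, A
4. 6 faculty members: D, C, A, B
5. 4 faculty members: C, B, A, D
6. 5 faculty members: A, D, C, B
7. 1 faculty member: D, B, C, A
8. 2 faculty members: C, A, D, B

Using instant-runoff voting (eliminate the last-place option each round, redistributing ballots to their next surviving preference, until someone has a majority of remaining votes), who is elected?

Round 1: B 8, A 11, D 7, C 10. Eliminate D.
Round 2: B 9, A 11, C 16. Eliminate B.
Round 3: A 11, C 25. C has a majority.

C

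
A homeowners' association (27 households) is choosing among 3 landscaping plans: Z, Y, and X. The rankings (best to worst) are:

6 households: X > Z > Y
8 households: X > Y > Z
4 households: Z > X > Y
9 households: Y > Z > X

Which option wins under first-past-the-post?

First-place votes: Z 4, Y 9, X 14.
X has the most first-place votes.

X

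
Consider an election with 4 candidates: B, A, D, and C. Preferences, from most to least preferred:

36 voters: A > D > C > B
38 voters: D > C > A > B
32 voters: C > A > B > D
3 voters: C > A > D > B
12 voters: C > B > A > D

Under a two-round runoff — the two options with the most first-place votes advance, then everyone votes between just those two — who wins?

D

Round 1 first-place votes: B 0, A 36, D 38, C 47.
C and D advance.
Runoff: C is preferred to D by 47 voters; D by 74.
D wins the runoff.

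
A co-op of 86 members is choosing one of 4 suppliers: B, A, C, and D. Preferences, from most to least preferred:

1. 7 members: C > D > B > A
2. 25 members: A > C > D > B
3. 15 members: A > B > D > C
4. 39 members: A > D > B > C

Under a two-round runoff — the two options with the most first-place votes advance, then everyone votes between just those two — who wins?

Round 1 first-place votes: B 0, A 79, C 7, D 0.
A and C advance.
Runoff: A is preferred to C by 79 voters; C by 7.
A wins the runoff.

A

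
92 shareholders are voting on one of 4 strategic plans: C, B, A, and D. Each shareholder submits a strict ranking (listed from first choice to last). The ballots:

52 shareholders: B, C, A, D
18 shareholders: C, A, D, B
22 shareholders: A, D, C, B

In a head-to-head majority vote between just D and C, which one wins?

C

Voters preferring D to C: 22; preferring C to D: 70.
C wins the head-to-head.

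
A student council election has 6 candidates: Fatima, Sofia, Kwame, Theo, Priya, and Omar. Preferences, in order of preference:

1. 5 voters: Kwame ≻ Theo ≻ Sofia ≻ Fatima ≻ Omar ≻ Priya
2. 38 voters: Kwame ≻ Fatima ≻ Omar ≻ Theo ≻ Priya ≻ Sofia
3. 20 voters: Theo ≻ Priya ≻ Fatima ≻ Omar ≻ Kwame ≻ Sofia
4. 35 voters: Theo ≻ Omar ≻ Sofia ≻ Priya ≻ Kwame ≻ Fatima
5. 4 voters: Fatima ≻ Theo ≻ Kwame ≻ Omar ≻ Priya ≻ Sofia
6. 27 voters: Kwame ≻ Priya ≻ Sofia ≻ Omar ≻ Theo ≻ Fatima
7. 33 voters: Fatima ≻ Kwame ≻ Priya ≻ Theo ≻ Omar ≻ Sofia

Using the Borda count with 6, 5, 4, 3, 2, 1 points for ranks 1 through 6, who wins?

Kwame

Fatima: 5·3 + 38·5 + 20·4 + 35·1 + 4·6 + 27·1 + 33·6 = 569
Sofia: 5·4 + 38·1 + 20·1 + 35·4 + 4·1 + 27·4 + 33·1 = 363
Kwame: 5·6 + 38·6 + 20·2 + 35·2 + 4·4 + 27·6 + 33·5 = 711
Theo: 5·5 + 38·3 + 20·6 + 35·6 + 4·5 + 27·2 + 33·3 = 642
Priya: 5·1 + 38·2 + 20·5 + 35·3 + 4·2 + 27·5 + 33·4 = 561
Omar: 5·2 + 38·4 + 20·3 + 35·5 + 4·3 + 27·3 + 33·2 = 556
Kwame has the highest Borda score (711).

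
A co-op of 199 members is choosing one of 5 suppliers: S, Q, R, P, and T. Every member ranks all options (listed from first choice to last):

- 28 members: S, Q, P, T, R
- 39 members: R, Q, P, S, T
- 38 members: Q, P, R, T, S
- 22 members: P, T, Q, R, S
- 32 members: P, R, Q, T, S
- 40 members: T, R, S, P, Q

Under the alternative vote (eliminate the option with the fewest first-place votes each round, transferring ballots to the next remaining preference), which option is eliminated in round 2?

R

Round 1: S 28, Q 38, R 39, P 54, T 40. Eliminate S.
Round 2: Q 66, R 39, P 54, T 40. Eliminate R.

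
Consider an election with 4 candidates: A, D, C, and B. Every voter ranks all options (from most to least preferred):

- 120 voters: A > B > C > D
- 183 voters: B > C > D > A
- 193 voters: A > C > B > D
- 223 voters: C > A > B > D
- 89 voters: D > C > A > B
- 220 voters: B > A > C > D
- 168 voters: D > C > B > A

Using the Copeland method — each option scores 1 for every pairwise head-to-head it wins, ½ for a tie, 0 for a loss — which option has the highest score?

C

A: beats D and B; loses to C → score 2.
D: loses to A, C, and B → score 0.
C: beats A, D, and B → score 3.
B: beats D; loses to A and C → score 1.
C has the best pairwise record.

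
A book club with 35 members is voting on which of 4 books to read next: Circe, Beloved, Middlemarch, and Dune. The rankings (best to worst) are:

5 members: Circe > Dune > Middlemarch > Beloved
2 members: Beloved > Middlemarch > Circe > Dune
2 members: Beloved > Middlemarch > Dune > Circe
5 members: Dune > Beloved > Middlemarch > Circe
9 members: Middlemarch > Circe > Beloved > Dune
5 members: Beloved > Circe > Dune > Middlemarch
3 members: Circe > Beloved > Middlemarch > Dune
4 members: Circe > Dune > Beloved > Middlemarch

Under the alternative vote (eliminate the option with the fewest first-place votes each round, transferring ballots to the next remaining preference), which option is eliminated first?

Dune

Round 1: Circe 12, Beloved 9, Middlemarch 9, Dune 5. Eliminate Dune.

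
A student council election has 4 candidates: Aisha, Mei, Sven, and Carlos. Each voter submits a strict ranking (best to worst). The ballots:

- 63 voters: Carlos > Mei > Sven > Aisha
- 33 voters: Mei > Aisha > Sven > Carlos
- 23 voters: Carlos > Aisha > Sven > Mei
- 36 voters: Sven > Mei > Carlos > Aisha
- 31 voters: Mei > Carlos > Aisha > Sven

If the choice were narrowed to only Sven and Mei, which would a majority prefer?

Mei

Voters preferring Sven to Mei: 59; preferring Mei to Sven: 127.
Mei wins the head-to-head.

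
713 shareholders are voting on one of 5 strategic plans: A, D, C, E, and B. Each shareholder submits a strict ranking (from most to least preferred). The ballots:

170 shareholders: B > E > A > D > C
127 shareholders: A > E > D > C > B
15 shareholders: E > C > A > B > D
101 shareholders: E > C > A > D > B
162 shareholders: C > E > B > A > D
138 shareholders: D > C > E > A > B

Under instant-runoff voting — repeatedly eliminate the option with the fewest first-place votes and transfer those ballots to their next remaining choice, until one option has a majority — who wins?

D

Round 1: A 127, D 138, C 162, E 116, B 170. Eliminate E.
Round 2: A 127, D 138, C 278, B 170. Eliminate A.
Round 3: D 265, C 278, B 170. Eliminate B.
Round 4: D 435, C 278. D has a majority.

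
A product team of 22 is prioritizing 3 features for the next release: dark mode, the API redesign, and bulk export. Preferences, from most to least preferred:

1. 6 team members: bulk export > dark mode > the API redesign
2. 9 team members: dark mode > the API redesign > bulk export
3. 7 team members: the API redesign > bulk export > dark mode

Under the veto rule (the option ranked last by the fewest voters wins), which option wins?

Last-place votes: dark mode 7, the API redesign 6, bulk export 9.
the API redesign is ranked last by the fewest voters, so the API redesign wins.

the API redesign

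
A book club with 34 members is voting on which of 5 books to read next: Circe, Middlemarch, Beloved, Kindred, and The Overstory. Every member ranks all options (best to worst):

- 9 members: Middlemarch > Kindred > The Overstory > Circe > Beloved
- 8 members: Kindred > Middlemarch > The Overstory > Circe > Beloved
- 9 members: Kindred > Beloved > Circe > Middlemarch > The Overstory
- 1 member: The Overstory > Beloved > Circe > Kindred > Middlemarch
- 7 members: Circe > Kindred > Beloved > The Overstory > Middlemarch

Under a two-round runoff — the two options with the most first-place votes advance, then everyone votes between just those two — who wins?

Kindred

Round 1 first-place votes: Circe 7, Middlemarch 9, Beloved 0, Kindred 17, The Overstory 1.
Kindred and Middlemarch advance.
Runoff: Kindred is preferred to Middlemarch by 25 voters; Middlemarch by 9.
Kindred wins the runoff.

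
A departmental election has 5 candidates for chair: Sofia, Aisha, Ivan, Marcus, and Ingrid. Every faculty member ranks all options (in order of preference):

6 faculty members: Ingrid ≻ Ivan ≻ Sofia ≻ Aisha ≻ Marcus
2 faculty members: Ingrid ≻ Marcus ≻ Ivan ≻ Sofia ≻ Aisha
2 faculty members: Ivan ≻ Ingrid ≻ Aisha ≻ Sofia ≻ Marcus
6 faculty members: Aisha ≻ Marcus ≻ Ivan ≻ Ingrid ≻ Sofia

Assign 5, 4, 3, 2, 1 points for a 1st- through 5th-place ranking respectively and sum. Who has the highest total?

Ingrid

Sofia: 6·3 + 2·2 + 2·2 + 6·1 = 32
Aisha: 6·2 + 2·1 + 2·3 + 6·5 = 50
Ivan: 6·4 + 2·3 + 2·5 + 6·3 = 58
Marcus: 6·1 + 2·4 + 2·1 + 6·4 = 40
Ingrid: 6·5 + 2·5 + 2·4 + 6·2 = 60
Ingrid has the highest Borda score (60).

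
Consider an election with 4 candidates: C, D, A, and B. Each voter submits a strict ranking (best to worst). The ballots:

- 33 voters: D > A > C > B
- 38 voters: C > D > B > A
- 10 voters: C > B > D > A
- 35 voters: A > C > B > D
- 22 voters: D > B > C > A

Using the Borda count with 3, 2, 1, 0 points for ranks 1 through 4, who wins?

C: 33·1 + 38·3 + 10·3 + 35·2 + 22·1 = 269
D: 33·3 + 38·2 + 10·1 + 35·0 + 22·3 = 251
A: 33·2 + 38·0 + 10·0 + 35·3 + 22·0 = 171
B: 33·0 + 38·1 + 10·2 + 35·1 + 22·2 = 137
C has the highest Borda score (269).

C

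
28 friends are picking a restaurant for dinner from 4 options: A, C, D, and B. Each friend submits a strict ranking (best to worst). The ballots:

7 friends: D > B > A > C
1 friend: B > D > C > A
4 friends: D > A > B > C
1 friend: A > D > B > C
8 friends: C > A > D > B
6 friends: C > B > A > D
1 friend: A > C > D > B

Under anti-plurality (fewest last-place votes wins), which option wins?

A

Last-place votes: A 1, C 12, D 6, B 9.
A is ranked last by the fewest voters, so A wins.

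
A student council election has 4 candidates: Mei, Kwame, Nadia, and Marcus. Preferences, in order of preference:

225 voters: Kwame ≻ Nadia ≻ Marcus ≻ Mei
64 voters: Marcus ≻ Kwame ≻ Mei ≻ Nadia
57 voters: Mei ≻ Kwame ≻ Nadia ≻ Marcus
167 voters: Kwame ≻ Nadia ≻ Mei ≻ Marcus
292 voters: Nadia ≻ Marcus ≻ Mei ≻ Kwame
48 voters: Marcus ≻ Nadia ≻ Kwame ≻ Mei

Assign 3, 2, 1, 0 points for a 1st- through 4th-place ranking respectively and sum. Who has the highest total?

Nadia

Mei: 225·0 + 64·1 + 57·3 + 167·1 + 292·1 + 48·0 = 694
Kwame: 225·3 + 64·2 + 57·2 + 167·3 + 292·0 + 48·1 = 1466
Nadia: 225·2 + 64·0 + 57·1 + 167·2 + 292·3 + 48·2 = 1813
Marcus: 225·1 + 64·3 + 57·0 + 167·0 + 292·2 + 48·3 = 1145
Nadia has the highest Borda score (1813).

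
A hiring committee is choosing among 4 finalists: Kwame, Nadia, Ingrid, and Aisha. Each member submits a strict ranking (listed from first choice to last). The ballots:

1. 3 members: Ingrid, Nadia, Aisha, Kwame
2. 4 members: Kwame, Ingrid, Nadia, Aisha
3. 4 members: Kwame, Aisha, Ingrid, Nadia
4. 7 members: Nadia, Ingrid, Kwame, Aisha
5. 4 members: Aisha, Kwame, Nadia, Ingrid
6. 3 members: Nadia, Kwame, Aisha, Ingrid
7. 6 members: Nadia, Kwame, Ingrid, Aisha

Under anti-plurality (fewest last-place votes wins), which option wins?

Last-place votes: Kwame 3, Nadia 4, Ingrid 7, Aisha 17.
Kwame is ranked last by the fewest voters, so Kwame wins.

Kwame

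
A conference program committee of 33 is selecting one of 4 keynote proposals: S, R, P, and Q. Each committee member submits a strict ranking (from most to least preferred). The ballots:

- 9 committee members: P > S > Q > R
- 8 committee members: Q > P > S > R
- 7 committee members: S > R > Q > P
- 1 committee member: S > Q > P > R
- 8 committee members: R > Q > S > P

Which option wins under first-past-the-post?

First-place votes: S 8, R 8, P 9, Q 8.
P has the most first-place votes.

P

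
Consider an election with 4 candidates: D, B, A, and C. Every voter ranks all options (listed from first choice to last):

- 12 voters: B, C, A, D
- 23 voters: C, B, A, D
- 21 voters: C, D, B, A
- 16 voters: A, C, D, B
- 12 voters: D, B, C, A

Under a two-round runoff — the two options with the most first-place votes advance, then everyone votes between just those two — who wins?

C

Round 1 first-place votes: D 12, B 12, A 16, C 44.
C and A advance.
Runoff: C is preferred to A by 68 voters; A by 16.
C wins the runoff.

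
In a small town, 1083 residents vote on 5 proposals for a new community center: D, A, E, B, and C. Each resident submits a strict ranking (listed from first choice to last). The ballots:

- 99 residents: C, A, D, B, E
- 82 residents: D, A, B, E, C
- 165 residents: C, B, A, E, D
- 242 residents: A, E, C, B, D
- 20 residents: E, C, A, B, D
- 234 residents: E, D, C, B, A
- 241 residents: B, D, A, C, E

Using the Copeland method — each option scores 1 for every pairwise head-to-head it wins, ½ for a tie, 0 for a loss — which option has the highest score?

D: beats A and C; loses to E and B → score 2.
A: beats E and C; loses to D and B → score 2.
E: beats D and C; loses to A and B → score 2.
B: beats D, A, and E; loses to C → score 3.
C: beats B; loses to D, A, and E → score 1.
B has the best pairwise record.

B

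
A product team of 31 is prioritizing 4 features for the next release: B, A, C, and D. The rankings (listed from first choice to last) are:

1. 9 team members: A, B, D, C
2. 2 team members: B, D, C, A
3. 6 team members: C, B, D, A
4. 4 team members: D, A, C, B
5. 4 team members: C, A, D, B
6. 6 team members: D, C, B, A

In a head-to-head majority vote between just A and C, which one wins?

Voters preferring A to C: 13; preferring C to A: 18.
C wins the head-to-head.

C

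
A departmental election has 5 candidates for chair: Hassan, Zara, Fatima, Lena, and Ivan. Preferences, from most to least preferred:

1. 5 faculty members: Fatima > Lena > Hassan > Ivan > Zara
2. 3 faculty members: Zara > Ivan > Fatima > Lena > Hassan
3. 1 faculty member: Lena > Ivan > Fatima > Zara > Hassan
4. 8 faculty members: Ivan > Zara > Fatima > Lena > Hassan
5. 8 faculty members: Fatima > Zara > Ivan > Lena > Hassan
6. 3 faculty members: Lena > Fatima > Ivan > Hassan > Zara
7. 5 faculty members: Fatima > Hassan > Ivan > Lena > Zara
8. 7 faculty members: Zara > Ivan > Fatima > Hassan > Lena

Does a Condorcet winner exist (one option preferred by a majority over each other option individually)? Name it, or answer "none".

Fatima vs Hassan: 40–0 for Fatima.
Fatima vs Zara: 22–18 for Fatima.
Fatima vs Lena: 36–4 for Fatima.
Fatima vs Ivan: 21–19 for Fatima.
Fatima beats every other option head-to-head.

Fatima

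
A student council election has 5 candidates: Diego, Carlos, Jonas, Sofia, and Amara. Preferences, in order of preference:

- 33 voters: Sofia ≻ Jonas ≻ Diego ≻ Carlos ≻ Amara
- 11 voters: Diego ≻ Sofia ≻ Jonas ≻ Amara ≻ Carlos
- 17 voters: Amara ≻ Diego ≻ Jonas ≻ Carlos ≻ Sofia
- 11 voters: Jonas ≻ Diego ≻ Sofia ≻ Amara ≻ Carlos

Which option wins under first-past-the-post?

First-place votes: Diego 11, Carlos 0, Jonas 11, Sofia 33, Amara 17.
Sofia has the most first-place votes.

Sofia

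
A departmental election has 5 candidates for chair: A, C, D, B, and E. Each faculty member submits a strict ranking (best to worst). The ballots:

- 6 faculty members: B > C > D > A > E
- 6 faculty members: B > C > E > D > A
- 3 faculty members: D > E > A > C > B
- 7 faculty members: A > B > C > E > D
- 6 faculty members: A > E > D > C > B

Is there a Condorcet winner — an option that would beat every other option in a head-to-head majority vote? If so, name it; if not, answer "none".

Checking pairwise contests:
D beats A 15–13.
A beats C 16–12.
C beats D 19–9.
A beats B 16–12.
A beats E 19–9.
Every option loses at least one head-to-head, so there is no Condorcet winner.

none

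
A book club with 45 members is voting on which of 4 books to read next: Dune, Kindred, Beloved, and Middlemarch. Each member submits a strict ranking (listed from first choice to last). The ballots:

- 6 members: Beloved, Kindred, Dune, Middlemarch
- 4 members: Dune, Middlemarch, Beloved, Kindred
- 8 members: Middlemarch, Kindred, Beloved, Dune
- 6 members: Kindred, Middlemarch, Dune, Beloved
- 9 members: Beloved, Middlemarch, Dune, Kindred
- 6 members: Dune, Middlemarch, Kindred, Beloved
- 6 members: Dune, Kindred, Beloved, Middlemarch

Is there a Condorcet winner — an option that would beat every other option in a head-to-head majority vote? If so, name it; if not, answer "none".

Middlemarch vs Dune: 23–22 for Middlemarch.
Middlemarch vs Kindred: 27–18 for Middlemarch.
Middlemarch vs Beloved: 24–21 for Middlemarch.
Middlemarch beats every other option head-to-head.

Middlemarch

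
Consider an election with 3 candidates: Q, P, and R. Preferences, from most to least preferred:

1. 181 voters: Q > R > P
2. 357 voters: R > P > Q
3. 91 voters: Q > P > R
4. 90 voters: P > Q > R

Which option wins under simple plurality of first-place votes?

R

First-place votes: Q 272, P 90, R 357.
R has the most first-place votes.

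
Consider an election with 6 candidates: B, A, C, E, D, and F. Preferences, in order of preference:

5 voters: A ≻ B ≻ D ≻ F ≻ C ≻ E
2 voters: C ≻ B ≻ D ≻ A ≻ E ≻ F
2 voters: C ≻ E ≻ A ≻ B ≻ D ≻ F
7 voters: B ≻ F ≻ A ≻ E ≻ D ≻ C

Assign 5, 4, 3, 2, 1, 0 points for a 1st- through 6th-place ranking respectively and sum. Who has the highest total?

B

B: 5·4 + 2·4 + 2·2 + 7·5 = 67
A: 5·5 + 2·2 + 2·3 + 7·3 = 56
C: 5·1 + 2·5 + 2·5 + 7·0 = 25
E: 5·0 + 2·1 + 2·4 + 7·2 = 24
D: 5·3 + 2·3 + 2·1 + 7·1 = 30
F: 5·2 + 2·0 + 2·0 + 7·4 = 38
B has the highest Borda score (67).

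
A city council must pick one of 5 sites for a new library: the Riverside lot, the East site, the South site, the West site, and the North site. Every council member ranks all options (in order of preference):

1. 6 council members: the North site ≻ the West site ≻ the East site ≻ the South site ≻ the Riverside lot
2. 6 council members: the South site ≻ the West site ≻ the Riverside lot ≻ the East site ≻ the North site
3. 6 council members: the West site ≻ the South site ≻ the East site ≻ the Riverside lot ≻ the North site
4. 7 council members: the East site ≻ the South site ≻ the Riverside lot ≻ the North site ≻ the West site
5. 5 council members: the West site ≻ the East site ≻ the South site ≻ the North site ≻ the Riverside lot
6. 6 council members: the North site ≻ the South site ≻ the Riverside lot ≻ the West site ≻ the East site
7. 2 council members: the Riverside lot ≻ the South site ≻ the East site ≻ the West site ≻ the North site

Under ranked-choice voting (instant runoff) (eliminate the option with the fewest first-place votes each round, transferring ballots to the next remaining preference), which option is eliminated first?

Round 1: the Riverside lot 2, the East site 7, the South site 6, the West site 11, the North site 12. Eliminate the Riverside lot.

the Riverside lot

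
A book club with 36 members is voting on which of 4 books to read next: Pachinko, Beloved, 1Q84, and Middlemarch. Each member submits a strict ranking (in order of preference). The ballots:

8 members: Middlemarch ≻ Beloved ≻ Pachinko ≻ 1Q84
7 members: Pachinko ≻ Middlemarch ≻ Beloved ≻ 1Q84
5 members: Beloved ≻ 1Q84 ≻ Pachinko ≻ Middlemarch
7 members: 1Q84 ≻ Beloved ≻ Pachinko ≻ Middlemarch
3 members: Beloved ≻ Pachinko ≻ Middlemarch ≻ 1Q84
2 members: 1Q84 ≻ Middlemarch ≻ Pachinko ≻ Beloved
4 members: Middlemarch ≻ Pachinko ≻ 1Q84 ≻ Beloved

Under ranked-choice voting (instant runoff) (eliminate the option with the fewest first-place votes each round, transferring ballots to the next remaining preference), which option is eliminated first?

Pachinko

Round 1: Pachinko 7, Beloved 8, 1Q84 9, Middlemarch 12. Eliminate Pachinko.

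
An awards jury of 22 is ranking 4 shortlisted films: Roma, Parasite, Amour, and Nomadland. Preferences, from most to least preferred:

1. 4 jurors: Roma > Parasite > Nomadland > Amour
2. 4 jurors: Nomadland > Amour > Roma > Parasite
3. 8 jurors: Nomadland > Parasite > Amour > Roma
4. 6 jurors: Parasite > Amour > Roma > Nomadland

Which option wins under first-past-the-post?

First-place votes: Roma 4, Parasite 6, Amour 0, Nomadland 12.
Nomadland has the most first-place votes.

Nomadland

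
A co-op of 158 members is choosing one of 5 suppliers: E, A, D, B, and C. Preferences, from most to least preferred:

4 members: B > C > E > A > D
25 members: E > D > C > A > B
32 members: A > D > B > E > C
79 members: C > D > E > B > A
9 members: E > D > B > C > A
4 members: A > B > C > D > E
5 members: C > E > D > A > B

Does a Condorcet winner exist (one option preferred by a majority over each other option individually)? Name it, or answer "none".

C

C vs E: 92–66 for C.
C vs A: 122–36 for C.
C vs D: 92–66 for C.
C vs B: 109–49 for C.
C beats every other option head-to-head.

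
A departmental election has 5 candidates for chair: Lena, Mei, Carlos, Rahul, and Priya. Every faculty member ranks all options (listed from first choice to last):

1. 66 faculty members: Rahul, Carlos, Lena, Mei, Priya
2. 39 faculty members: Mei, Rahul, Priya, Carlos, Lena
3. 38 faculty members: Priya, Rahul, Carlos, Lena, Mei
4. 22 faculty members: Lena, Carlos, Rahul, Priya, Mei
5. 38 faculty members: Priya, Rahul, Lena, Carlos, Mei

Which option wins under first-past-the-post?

First-place votes: Lena 22, Mei 39, Carlos 0, Rahul 66, Priya 76.
Priya has the most first-place votes.

Priya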